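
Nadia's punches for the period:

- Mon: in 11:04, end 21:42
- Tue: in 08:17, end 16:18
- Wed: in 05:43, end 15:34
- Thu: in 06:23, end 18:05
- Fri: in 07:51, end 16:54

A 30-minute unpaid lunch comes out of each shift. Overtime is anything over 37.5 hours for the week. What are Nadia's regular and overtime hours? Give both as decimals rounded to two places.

Mon: 11:04–21:42 = 10 h 38 min; less 30 min break → 10 h 8 min
Tue: 08:17–16:18 = 8 h 1 min; less 30 min break → 7 h 31 min
Wed: 05:43–15:34 = 9 h 51 min; less 30 min break → 9 h 21 min
Thu: 06:23–18:05 = 11 h 42 min; less 30 min break → 11 h 12 min
Fri: 07:51–16:54 = 9 h 3 min; less 30 min break → 8 h 33 min
Total worked: 46 h 45 min = 46.75 h.
Threshold 37.5 h → overtime 9 h 15 min, regular 37 h 30 min.

Regular 37.50 hours, overtime 9.25 hours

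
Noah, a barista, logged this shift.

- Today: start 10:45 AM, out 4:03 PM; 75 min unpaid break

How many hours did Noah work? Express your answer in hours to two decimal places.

4.05 hours

Today: 10:45 AM–4:03 PM = 5 h 18 min; less 75 min break → 4 h 3 min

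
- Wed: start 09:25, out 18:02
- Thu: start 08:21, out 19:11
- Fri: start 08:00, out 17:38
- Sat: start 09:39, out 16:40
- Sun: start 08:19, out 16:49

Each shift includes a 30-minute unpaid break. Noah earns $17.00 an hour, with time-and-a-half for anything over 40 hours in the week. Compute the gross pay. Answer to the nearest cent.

$733.55

Wed: 09:25–18:02 = 8 h 37 min; less 30 min break → 8 h 7 min
Thu: 08:21–19:11 = 10 h 50 min; less 30 min break → 10 h 20 min
Fri: 08:00–17:38 = 9 h 38 min; less 30 min break → 9 h 8 min
Sat: 09:39–16:40 = 7 h 1 min; less 30 min break → 6 h 31 min
Sun: 08:19–16:49 = 8 h 30 min; less 30 min break → 8 h 0 min
Total worked: 42 h 6 min = 2526 min.
Regular 40 h 0 min = 2400 min at $17.00/h; overtime 2 h 6 min = 126 min at $25.50/h.
Pay = (2400 × $17.00 + 126 × $25.50) ÷ 60 = $733.55.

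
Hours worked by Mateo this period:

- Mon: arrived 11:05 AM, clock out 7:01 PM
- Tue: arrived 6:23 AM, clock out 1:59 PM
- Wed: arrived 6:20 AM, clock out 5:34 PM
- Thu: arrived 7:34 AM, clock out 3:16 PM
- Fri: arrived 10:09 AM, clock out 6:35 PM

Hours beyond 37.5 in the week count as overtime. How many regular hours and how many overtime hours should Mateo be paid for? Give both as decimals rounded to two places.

Mon: 11:05 AM–7:01 PM = 7 h 56 min
Tue: 6:23 AM–1:59 PM = 7 h 36 min
Wed: 6:20 AM–5:34 PM = 11 h 14 min
Thu: 7:34 AM–3:16 PM = 7 h 42 min
Fri: 10:09 AM–6:35 PM = 8 h 26 min
Total worked: 42 h 54 min = 42.90 h.
Threshold 37.5 h → overtime 5 h 24 min, regular 37 h 30 min.

Regular 37.50 hours, overtime 5.40 hours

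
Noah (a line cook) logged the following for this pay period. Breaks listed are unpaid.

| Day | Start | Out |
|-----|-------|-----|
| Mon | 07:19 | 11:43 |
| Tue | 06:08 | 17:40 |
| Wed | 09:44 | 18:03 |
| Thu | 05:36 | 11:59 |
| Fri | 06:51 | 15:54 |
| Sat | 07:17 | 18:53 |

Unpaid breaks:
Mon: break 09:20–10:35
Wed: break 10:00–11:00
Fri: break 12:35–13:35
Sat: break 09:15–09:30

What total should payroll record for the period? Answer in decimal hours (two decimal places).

47.78 hours

Mon: 07:19–11:43 = 4 h 24 min; less 75 min break → 3 h 9 min
Tue: 06:08–17:40 = 11 h 32 min
Wed: 09:44–18:03 = 8 h 19 min; less 60 min break → 7 h 19 min
Thu: 05:36–11:59 = 6 h 23 min
Fri: 06:51–15:54 = 9 h 3 min; less 60 min break → 8 h 3 min
Sat: 07:17–18:53 = 11 h 36 min; less 15 min break → 11 h 21 min
Total: 3 h 9 min + 11 h 32 min + 7 h 19 min + 6 h 23 min + 8 h 3 min + 11 h 21 min = 47 h 47 min.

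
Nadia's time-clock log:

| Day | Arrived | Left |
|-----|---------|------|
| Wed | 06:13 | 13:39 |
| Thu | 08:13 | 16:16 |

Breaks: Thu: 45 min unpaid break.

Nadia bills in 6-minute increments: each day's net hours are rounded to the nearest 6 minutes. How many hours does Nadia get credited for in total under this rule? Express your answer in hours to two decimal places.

14.70 hours

Wed: 06:13–13:39 = 7 h 26 min → rounds to 7 h 24 min
Thu: 08:13–16:16 = 8 h 3 min − 45 min = 7 h 18 min → rounds to 7 h 18 min
Total credited: 14 h 42 min.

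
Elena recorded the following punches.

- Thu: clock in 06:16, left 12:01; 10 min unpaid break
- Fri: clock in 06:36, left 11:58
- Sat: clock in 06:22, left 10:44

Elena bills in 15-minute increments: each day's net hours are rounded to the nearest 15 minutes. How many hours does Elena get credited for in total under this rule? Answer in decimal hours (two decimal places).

Thu: 06:16–12:01 = 5 h 45 min − 10 min = 5 h 35 min → rounds to 5 h 30 min
Fri: 06:36–11:58 = 5 h 22 min → rounds to 5 h 15 min
Sat: 06:22–10:44 = 4 h 22 min → rounds to 4 h 15 min
Total credited: 15 h 0 min.

15.00 hours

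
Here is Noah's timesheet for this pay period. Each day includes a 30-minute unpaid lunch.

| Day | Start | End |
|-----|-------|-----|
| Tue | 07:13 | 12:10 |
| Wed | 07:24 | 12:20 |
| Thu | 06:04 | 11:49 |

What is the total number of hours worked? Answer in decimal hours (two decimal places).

Tue: 07:13–12:10 = 4 h 57 min; less 30 min break → 4 h 27 min
Wed: 07:24–12:20 = 4 h 56 min; less 30 min break → 4 h 26 min
Thu: 06:04–11:49 = 5 h 45 min; less 30 min break → 5 h 15 min
Total: 4 h 27 min + 4 h 26 min + 5 h 15 min = 14 h 8 min.

14.13 hours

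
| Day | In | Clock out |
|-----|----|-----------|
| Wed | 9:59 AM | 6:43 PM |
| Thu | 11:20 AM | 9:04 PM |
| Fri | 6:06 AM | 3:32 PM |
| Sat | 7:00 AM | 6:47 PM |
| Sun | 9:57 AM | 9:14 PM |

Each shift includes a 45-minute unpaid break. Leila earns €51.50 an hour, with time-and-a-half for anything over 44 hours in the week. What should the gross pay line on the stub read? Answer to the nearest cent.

€2514.49

Wed: 9:59 AM–6:43 PM = 8 h 44 min; less 45 min break → 7 h 59 min
Thu: 11:20 AM–9:04 PM = 9 h 44 min; less 45 min break → 8 h 59 min
Fri: 6:06 AM–3:32 PM = 9 h 26 min; less 45 min break → 8 h 41 min
Sat: 7:00 AM–6:47 PM = 11 h 47 min; less 45 min break → 11 h 2 min
Sun: 9:57 AM–9:14 PM = 11 h 17 min; less 45 min break → 10 h 32 min
Total worked: 47 h 13 min = 2833 min.
Regular 44 h 0 min = 2640 min at €51.50/h; overtime 3 h 13 min = 193 min at €77.25/h.
Pay = (2640 × €51.50 + 193 × €77.25) ÷ 60 = €2514.49.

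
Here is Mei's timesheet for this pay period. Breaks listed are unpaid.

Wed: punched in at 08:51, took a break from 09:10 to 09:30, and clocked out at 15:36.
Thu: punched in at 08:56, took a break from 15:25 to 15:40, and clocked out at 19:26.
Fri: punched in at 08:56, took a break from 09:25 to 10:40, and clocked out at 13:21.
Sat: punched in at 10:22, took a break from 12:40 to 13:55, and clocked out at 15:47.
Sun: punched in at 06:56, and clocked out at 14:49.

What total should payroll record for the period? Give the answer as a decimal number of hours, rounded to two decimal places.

Wed: 08:51–15:36 = 6 h 45 min; less 20 min break → 6 h 25 min
Thu: 08:56–19:26 = 10 h 30 min; less 15 min break → 10 h 15 min
Fri: 08:56–13:21 = 4 h 25 min; less 75 min break → 3 h 10 min
Sat: 10:22–15:47 = 5 h 25 min; less 75 min break → 4 h 10 min
Sun: 06:56–14:49 = 7 h 53 min
Total: 6 h 25 min + 10 h 15 min + 3 h 10 min + 4 h 10 min + 7 h 53 min = 31 h 53 min.

31.88 hours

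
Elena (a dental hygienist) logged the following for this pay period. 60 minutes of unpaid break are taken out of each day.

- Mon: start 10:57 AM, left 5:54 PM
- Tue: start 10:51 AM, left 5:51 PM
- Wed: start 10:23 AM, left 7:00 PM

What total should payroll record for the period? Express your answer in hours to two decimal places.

19.57 hours

Mon: 10:57 AM–5:54 PM = 6 h 57 min; less 60 min break → 5 h 57 min
Tue: 10:51 AM–5:51 PM = 7 h 0 min; less 60 min break → 6 h 0 min
Wed: 10:23 AM–7:00 PM = 8 h 37 min; less 60 min break → 7 h 37 min
Total: 5 h 57 min + 6 h 0 min + 7 h 37 min = 19 h 34 min.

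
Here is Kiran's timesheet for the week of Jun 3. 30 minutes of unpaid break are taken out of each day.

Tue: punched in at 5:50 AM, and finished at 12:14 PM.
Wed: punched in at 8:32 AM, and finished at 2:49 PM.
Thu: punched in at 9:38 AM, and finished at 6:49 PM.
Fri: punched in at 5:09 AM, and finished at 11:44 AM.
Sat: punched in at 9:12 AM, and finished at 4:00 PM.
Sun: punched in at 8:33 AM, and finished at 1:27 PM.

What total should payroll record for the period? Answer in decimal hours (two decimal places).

37.15 hours

Tue: 5:50 AM–12:14 PM = 6 h 24 min; less 30 min break → 5 h 54 min
Wed: 8:32 AM–2:49 PM = 6 h 17 min; less 30 min break → 5 h 47 min
Thu: 9:38 AM–6:49 PM = 9 h 11 min; less 30 min break → 8 h 41 min
Fri: 5:09 AM–11:44 AM = 6 h 35 min; less 30 min break → 6 h 5 min
Sat: 9:12 AM–4:00 PM = 6 h 48 min; less 30 min break → 6 h 18 min
Sun: 8:33 AM–1:27 PM = 4 h 54 min; less 30 min break → 4 h 24 min
Total: 5 h 54 min + 5 h 47 min + 8 h 41 min + 6 h 5 min + 6 h 18 min + 4 h 24 min = 37 h 9 min.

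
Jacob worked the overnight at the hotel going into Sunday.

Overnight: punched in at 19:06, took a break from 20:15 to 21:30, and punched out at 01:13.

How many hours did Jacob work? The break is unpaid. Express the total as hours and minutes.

4 h 52 min

Overnight: 19:06 → midnight = 4 h 54 min; midnight → 01:13 = 1 h 13 min; span 6 h 7 min; less 75 min break → 4 h 52 min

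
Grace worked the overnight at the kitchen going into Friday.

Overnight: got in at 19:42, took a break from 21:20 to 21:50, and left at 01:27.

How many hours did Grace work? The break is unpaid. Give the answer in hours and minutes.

Overnight: 19:42 → midnight = 4 h 18 min; midnight → 01:27 = 1 h 27 min; span 5 h 45 min; less 30 min break → 5 h 15 min

5 h 15 min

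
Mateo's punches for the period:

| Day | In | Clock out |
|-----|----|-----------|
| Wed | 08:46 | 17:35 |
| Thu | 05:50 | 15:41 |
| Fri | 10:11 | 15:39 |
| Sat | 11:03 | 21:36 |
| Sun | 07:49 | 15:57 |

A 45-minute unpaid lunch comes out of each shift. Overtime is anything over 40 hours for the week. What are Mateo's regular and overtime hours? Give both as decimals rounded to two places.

Wed: 08:46–17:35 = 8 h 49 min; less 45 min break → 8 h 4 min
Thu: 05:50–15:41 = 9 h 51 min; less 45 min break → 9 h 6 min
Fri: 10:11–15:39 = 5 h 28 min; less 45 min break → 4 h 43 min
Sat: 11:03–21:36 = 10 h 33 min; less 45 min break → 9 h 48 min
Sun: 07:49–15:57 = 8 h 8 min; less 45 min break → 7 h 23 min
Total worked: 39 h 4 min = 39.07 h.
Threshold 40 h → overtime 0 h 0 min, regular 39 h 4 min.

Regular 39.07 hours, overtime 0.00 hours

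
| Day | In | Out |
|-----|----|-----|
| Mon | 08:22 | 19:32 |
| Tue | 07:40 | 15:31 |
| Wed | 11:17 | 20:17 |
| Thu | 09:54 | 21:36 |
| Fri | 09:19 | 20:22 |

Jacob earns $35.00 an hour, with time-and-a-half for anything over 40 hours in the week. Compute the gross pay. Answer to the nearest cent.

$1965.25

Mon: 08:22–19:32 = 11 h 10 min
Tue: 07:40–15:31 = 7 h 51 min
Wed: 11:17–20:17 = 9 h 0 min
Thu: 09:54–21:36 = 11 h 42 min
Fri: 09:19–20:22 = 11 h 3 min
Total worked: 50 h 46 min = 3046 min.
Regular 40 h 0 min = 2400 min at $35.00/h; overtime 10 h 46 min = 646 min at $52.50/h.
Pay = (2400 × $35.00 + 646 × $52.50) ÷ 60 = $1965.25.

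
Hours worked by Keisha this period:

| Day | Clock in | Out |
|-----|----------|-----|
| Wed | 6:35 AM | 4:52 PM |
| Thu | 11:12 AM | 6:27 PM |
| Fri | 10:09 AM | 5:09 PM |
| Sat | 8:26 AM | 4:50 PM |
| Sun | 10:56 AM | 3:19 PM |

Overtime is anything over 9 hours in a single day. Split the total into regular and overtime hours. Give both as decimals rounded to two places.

Wed: 6:35 AM–4:52 PM = 10 h 17 min
Thu: 11:12 AM–6:27 PM = 7 h 15 min
Fri: 10:09 AM–5:09 PM = 7 h 0 min
Sat: 8:26 AM–4:50 PM = 8 h 24 min
Sun: 10:56 AM–3:19 PM = 4 h 23 min
Wed reg 9 h 0 min / OT 1 h 17 min; Thu reg 7 h 15 min / OT 0 h 0 min; Fri reg 7 h 0 min / OT 0 h 0 min; Sat reg 8 h 24 min / OT 0 h 0 min; Sun reg 4 h 23 min / OT 0 h 0 min.
Totals: regular 36 h 2 min, overtime 1 h 17 min.

Regular 36.03 hours, overtime 1.28 hours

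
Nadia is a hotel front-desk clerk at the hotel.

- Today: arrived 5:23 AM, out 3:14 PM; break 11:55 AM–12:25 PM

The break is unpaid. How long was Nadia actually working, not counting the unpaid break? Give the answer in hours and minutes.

Today: 5:23 AM–3:14 PM = 9 h 51 min; less 30 min break → 9 h 21 min

9 h 21 min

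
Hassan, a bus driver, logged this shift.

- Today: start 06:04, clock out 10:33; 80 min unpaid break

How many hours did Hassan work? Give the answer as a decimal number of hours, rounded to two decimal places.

Today: 06:04–10:33 = 4 h 29 min; less 80 min break → 3 h 9 min

3.15 hours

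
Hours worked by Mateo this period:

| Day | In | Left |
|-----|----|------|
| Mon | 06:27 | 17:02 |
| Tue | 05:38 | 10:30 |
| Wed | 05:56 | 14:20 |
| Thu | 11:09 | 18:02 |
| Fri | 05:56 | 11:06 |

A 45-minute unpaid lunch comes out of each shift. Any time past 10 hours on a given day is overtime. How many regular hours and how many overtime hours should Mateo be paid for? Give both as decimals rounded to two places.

Mon: 06:27–17:02 = 10 h 35 min; less 45 min break → 9 h 50 min
Tue: 05:38–10:30 = 4 h 52 min; less 45 min break → 4 h 7 min
Wed: 05:56–14:20 = 8 h 24 min; less 45 min break → 7 h 39 min
Thu: 11:09–18:02 = 6 h 53 min; less 45 min break → 6 h 8 min
Fri: 05:56–11:06 = 5 h 10 min; less 45 min break → 4 h 25 min
Mon reg 9 h 50 min / OT 0 h 0 min; Tue reg 4 h 7 min / OT 0 h 0 min; Wed reg 7 h 39 min / OT 0 h 0 min; Thu reg 6 h 8 min / OT 0 h 0 min; Fri reg 4 h 25 min / OT 0 h 0 min.
Totals: regular 32 h 9 min, overtime 0 h 0 min.

Regular 32.15 hours, overtime 0.00 hours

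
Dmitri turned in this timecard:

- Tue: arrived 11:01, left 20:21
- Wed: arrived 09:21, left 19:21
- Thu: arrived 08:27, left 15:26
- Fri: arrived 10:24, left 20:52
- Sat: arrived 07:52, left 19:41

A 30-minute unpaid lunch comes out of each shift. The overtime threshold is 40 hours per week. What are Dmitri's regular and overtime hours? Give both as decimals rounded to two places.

Regular 40.00 hours, overtime 6.10 hours

Tue: 11:01–20:21 = 9 h 20 min; less 30 min break → 8 h 50 min
Wed: 09:21–19:21 = 10 h 0 min; less 30 min break → 9 h 30 min
Thu: 08:27–15:26 = 6 h 59 min; less 30 min break → 6 h 29 min
Fri: 10:24–20:52 = 10 h 28 min; less 30 min break → 9 h 58 min
Sat: 07:52–19:41 = 11 h 49 min; less 30 min break → 11 h 19 min
Total worked: 46 h 6 min = 46.10 h.
Threshold 40 h → overtime 6 h 6 min, regular 40 h 0 min.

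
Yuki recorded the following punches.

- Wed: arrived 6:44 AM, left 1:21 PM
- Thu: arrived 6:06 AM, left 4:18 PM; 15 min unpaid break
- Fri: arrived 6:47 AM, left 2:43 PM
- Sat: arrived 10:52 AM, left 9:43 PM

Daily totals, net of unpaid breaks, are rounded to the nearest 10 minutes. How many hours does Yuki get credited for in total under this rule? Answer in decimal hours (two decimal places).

35.50 hours

Wed: 6:44 AM–1:21 PM = 6 h 37 min → rounds to 6 h 40 min
Thu: 6:06 AM–4:18 PM = 10 h 12 min − 15 min = 9 h 57 min → rounds to 10 h 0 min
Fri: 6:47 AM–2:43 PM = 7 h 56 min → rounds to 8 h 0 min
Sat: 10:52 AM–9:43 PM = 10 h 51 min → rounds to 10 h 50 min
Total credited: 35 h 30 min.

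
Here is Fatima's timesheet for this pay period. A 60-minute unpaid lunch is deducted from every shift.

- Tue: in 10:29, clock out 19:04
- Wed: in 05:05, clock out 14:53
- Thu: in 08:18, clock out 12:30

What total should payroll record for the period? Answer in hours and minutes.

Tue: 10:29–19:04 = 8 h 35 min; less 60 min break → 7 h 35 min
Wed: 05:05–14:53 = 9 h 48 min; less 60 min break → 8 h 48 min
Thu: 08:18–12:30 = 4 h 12 min; less 60 min break → 3 h 12 min
Total: 7 h 35 min + 8 h 48 min + 3 h 12 min = 19 h 35 min.

19 h 35 min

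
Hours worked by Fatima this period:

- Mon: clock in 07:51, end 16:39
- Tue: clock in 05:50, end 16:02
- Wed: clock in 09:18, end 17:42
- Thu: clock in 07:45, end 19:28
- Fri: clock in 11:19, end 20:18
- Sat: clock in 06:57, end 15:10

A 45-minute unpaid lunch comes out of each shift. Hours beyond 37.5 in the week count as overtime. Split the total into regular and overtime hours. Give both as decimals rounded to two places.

Regular 37.50 hours, overtime 14.32 hours

Mon: 07:51–16:39 = 8 h 48 min; less 45 min break → 8 h 3 min
Tue: 05:50–16:02 = 10 h 12 min; less 45 min break → 9 h 27 min
Wed: 09:18–17:42 = 8 h 24 min; less 45 min break → 7 h 39 min
Thu: 07:45–19:28 = 11 h 43 min; less 45 min break → 10 h 58 min
Fri: 11:19–20:18 = 8 h 59 min; less 45 min break → 8 h 14 min
Sat: 06:57–15:10 = 8 h 13 min; less 45 min break → 7 h 28 min
Total worked: 51 h 49 min = 51.82 h.
Threshold 37.5 h → overtime 14 h 19 min, regular 37 h 30 min.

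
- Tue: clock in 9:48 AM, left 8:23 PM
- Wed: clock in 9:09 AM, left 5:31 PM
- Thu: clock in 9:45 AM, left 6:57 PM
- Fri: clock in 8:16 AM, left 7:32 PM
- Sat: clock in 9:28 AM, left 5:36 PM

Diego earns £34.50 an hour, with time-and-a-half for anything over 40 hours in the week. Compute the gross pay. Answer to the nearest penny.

Tue: 9:48 AM–8:23 PM = 10 h 35 min
Wed: 9:09 AM–5:31 PM = 8 h 22 min
Thu: 9:45 AM–6:57 PM = 9 h 12 min
Fri: 8:16 AM–7:32 PM = 11 h 16 min
Sat: 9:28 AM–5:36 PM = 8 h 8 min
Total worked: 47 h 33 min = 2853 min.
Regular 40 h 0 min = 2400 min at £34.50/h; overtime 7 h 33 min = 453 min at £51.75/h.
Pay = (2400 × £34.50 + 453 × £51.75) ÷ 60 = £1770.71.

£1770.71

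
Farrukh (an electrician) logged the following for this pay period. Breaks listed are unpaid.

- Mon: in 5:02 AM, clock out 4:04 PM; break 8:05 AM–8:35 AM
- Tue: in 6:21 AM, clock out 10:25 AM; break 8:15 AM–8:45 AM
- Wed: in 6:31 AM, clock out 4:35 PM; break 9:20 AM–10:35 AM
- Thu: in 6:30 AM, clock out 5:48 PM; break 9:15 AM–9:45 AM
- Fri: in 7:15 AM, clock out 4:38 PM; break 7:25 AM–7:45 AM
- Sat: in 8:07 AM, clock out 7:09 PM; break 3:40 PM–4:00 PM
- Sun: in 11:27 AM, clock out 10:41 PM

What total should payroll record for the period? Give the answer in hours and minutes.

64 h 42 min

Mon: 5:02 AM–4:04 PM = 11 h 2 min; less 30 min break → 10 h 32 min
Tue: 6:21 AM–10:25 AM = 4 h 4 min; less 30 min break → 3 h 34 min
Wed: 6:31 AM–4:35 PM = 10 h 4 min; less 75 min break → 8 h 49 min
Thu: 6:30 AM–5:48 PM = 11 h 18 min; less 30 min break → 10 h 48 min
Fri: 7:15 AM–4:38 PM = 9 h 23 min; less 20 min break → 9 h 3 min
Sat: 8:07 AM–7:09 PM = 11 h 2 min; less 20 min break → 10 h 42 min
Sun: 11:27 AM–10:41 PM = 11 h 14 min
Total: 10 h 32 min + 3 h 34 min + 8 h 49 min + 10 h 48 min + 9 h 3 min + 10 h 42 min + 11 h 14 min = 64 h 42 min.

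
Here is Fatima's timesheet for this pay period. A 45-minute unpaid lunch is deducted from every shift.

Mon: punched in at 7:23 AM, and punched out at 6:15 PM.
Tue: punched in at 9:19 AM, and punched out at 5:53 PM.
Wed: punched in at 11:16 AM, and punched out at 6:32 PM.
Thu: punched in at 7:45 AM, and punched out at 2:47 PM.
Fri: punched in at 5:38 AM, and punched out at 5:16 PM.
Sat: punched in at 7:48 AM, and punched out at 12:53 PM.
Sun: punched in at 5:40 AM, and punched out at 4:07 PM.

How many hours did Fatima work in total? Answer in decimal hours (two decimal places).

55.65 hours

Mon: 7:23 AM–6:15 PM = 10 h 52 min; less 45 min break → 10 h 7 min
Tue: 9:19 AM–5:53 PM = 8 h 34 min; less 45 min break → 7 h 49 min
Wed: 11:16 AM–6:32 PM = 7 h 16 min; less 45 min break → 6 h 31 min
Thu: 7:45 AM–2:47 PM = 7 h 2 min; less 45 min break → 6 h 17 min
Fri: 5:38 AM–5:16 PM = 11 h 38 min; less 45 min break → 10 h 53 min
Sat: 7:48 AM–12:53 PM = 5 h 5 min; less 45 min break → 4 h 20 min
Sun: 5:40 AM–4:07 PM = 10 h 27 min; less 45 min break → 9 h 42 min
Total: 10 h 7 min + 7 h 49 min + 6 h 31 min + 6 h 17 min + 10 h 53 min + 4 h 20 min + 9 h 42 min = 55 h 39 min.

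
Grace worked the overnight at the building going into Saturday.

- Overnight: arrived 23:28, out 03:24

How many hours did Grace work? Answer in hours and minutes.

Overnight: 23:28 → midnight = 0 h 32 min; midnight → 03:24 = 3 h 24 min; span 3 h 56 min

3 h 56 min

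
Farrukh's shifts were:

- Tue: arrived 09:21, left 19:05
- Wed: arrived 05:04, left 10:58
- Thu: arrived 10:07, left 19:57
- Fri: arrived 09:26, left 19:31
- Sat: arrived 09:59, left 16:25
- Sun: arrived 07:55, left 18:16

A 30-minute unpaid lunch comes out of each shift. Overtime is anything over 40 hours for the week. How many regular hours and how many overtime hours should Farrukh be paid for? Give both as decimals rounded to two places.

Tue: 09:21–19:05 = 9 h 44 min; less 30 min break → 9 h 14 min
Wed: 05:04–10:58 = 5 h 54 min; less 30 min break → 5 h 24 min
Thu: 10:07–19:57 = 9 h 50 min; less 30 min break → 9 h 20 min
Fri: 09:26–19:31 = 10 h 5 min; less 30 min break → 9 h 35 min
Sat: 09:59–16:25 = 6 h 26 min; less 30 min break → 5 h 56 min
Sun: 07:55–18:16 = 10 h 21 min; less 30 min break → 9 h 51 min
Total worked: 49 h 20 min = 49.33 h.
Threshold 40 h → overtime 9 h 20 min, regular 40 h 0 min.

Regular 40.00 hours, overtime 9.33 hours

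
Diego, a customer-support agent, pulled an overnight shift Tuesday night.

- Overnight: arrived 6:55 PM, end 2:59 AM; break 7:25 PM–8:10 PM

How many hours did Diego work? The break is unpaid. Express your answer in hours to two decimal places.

7.32 hours

Overnight: 6:55 PM → midnight = 5 h 5 min; midnight → 2:59 AM = 2 h 59 min; span 8 h 4 min; less 45 min break → 7 h 19 min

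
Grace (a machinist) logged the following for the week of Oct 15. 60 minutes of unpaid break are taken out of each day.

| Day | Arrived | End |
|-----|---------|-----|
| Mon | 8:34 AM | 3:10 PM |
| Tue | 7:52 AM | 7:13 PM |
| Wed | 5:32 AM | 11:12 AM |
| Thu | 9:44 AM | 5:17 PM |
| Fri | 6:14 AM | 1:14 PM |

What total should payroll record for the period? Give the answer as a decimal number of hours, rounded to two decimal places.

Mon: 8:34 AM–3:10 PM = 6 h 36 min; less 60 min break → 5 h 36 min
Tue: 7:52 AM–7:13 PM = 11 h 21 min; less 60 min break → 10 h 21 min
Wed: 5:32 AM–11:12 AM = 5 h 40 min; less 60 min break → 4 h 40 min
Thu: 9:44 AM–5:17 PM = 7 h 33 min; less 60 min break → 6 h 33 min
Fri: 6:14 AM–1:14 PM = 7 h 0 min; less 60 min break → 6 h 0 min
Total: 5 h 36 min + 10 h 21 min + 4 h 40 min + 6 h 33 min + 6 h 0 min = 33 h 10 min.

33.17 hours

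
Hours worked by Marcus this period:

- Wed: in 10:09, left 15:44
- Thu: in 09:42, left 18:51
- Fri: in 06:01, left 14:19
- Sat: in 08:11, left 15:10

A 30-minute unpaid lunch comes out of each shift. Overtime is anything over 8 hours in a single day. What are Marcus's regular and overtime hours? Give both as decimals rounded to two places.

Wed: 10:09–15:44 = 5 h 35 min; less 30 min break → 5 h 5 min
Thu: 09:42–18:51 = 9 h 9 min; less 30 min break → 8 h 39 min
Fri: 06:01–14:19 = 8 h 18 min; less 30 min break → 7 h 48 min
Sat: 08:11–15:10 = 6 h 59 min; less 30 min break → 6 h 29 min
Wed reg 5 h 5 min / OT 0 h 0 min; Thu reg 8 h 0 min / OT 0 h 39 min; Fri reg 7 h 48 min / OT 0 h 0 min; Sat reg 6 h 29 min / OT 0 h 0 min.
Totals: regular 27 h 22 min, overtime 0 h 39 min.

Regular 27.37 hours, overtime 0.65 hours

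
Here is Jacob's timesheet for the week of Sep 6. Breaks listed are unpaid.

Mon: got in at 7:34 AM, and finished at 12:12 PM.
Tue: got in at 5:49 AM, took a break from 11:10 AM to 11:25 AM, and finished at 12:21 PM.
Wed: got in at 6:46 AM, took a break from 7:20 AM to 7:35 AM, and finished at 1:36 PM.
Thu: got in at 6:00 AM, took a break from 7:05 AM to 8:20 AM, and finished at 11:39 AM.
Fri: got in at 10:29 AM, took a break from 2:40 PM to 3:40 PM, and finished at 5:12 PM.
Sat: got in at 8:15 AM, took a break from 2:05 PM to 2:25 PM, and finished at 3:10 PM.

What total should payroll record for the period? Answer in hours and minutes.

Mon: 7:34 AM–12:12 PM = 4 h 38 min
Tue: 5:49 AM–12:21 PM = 6 h 32 min; less 15 min break → 6 h 17 min
Wed: 6:46 AM–1:36 PM = 6 h 50 min; less 15 min break → 6 h 35 min
Thu: 6:00 AM–11:39 AM = 5 h 39 min; less 75 min break → 4 h 24 min
Fri: 10:29 AM–5:12 PM = 6 h 43 min; less 60 min break → 5 h 43 min
Sat: 8:15 AM–3:10 PM = 6 h 55 min; less 20 min break → 6 h 35 min
Total: 4 h 38 min + 6 h 17 min + 6 h 35 min + 4 h 24 min + 5 h 43 min + 6 h 35 min = 34 h 12 min.

34 h 12 min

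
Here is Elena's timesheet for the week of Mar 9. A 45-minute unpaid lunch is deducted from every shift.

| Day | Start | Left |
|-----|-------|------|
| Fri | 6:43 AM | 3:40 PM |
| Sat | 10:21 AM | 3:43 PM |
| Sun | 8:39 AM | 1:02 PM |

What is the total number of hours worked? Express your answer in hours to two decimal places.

16.45 hours

Fri: 6:43 AM–3:40 PM = 8 h 57 min; less 45 min break → 8 h 12 min
Sat: 10:21 AM–3:43 PM = 5 h 22 min; less 45 min break → 4 h 37 min
Sun: 8:39 AM–1:02 PM = 4 h 23 min; less 45 min break → 3 h 38 min
Total: 8 h 12 min + 4 h 37 min + 3 h 38 min = 16 h 27 min.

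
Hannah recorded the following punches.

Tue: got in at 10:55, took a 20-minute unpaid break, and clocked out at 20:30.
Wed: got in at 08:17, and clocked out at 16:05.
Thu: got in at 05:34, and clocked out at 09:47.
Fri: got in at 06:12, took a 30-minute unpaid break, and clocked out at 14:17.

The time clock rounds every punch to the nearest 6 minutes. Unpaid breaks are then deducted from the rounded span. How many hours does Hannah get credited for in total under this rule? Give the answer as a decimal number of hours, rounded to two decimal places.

28.87 hours

Tue: in 10:55→10:54, out 20:30→20:30; 9 h 36 min − 20 min = 9 h 16 min
Wed: in 08:17→08:18, out 16:05→16:06; 7 h 48 min
Thu: in 05:34→05:36, out 09:47→09:48; 4 h 12 min
Fri: in 06:12→06:12, out 14:17→14:18; 8 h 6 min − 30 min = 7 h 36 min
Total credited: 28 h 52 min.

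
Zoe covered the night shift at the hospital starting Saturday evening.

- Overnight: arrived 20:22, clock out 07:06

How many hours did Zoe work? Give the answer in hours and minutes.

Overnight: 20:22 → midnight = 3 h 38 min; midnight → 07:06 = 7 h 6 min; span 10 h 44 min

10 h 44 min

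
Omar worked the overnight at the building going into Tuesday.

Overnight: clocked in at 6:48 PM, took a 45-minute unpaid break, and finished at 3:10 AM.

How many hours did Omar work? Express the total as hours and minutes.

Overnight: 6:48 PM → midnight = 5 h 12 min; midnight → 3:10 AM = 3 h 10 min; span 8 h 22 min; less 45 min break → 7 h 37 min

7 h 37 min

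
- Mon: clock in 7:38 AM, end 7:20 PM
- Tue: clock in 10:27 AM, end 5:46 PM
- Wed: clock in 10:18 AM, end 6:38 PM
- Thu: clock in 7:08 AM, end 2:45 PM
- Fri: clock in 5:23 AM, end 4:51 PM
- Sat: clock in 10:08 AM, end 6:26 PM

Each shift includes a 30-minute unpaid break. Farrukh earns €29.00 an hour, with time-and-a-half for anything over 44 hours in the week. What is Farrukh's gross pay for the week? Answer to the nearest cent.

€1612.40

Mon: 7:38 AM–7:20 PM = 11 h 42 min; less 30 min break → 11 h 12 min
Tue: 10:27 AM–5:46 PM = 7 h 19 min; less 30 min break → 6 h 49 min
Wed: 10:18 AM–6:38 PM = 8 h 20 min; less 30 min break → 7 h 50 min
Thu: 7:08 AM–2:45 PM = 7 h 37 min; less 30 min break → 7 h 7 min
Fri: 5:23 AM–4:51 PM = 11 h 28 min; less 30 min break → 10 h 58 min
Sat: 10:08 AM–6:26 PM = 8 h 18 min; less 30 min break → 7 h 48 min
Total worked: 51 h 44 min = 3104 min.
Regular 44 h 0 min = 2640 min at €29.00/h; overtime 7 h 44 min = 464 min at €43.50/h.
Pay = (2640 × €29.00 + 464 × €43.50) ÷ 60 = €1612.40.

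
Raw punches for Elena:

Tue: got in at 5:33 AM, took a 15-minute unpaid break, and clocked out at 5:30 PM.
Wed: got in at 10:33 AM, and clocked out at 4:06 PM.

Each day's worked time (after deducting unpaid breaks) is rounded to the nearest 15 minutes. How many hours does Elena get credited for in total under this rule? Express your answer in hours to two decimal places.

17.25 hours

Tue: 5:33 AM–5:30 PM = 11 h 57 min − 15 min = 11 h 42 min → rounds to 11 h 45 min
Wed: 10:33 AM–4:06 PM = 5 h 33 min → rounds to 5 h 30 min
Total credited: 17 h 15 min.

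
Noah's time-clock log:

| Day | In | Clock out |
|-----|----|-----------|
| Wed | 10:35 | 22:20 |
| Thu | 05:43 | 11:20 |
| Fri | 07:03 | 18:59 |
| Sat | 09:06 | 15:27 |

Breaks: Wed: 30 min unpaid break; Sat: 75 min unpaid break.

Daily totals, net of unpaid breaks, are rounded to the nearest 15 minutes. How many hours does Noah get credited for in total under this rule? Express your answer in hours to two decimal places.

Wed: 10:35–22:20 = 11 h 45 min − 30 min = 11 h 15 min → rounds to 11 h 15 min
Thu: 05:43–11:20 = 5 h 37 min → rounds to 5 h 30 min
Fri: 07:03–18:59 = 11 h 56 min → rounds to 12 h 0 min
Sat: 09:06–15:27 = 6 h 21 min − 75 min = 5 h 6 min → rounds to 5 h 0 min
Total credited: 33 h 45 min.

33.75 hours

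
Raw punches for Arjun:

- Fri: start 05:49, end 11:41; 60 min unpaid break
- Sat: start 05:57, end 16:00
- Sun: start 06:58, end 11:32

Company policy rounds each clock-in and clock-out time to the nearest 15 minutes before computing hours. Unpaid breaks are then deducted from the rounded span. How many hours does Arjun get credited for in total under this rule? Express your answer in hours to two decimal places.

Fri: in 05:49→05:45, out 11:41→11:45; 6 h 0 min − 60 min = 5 h 0 min
Sat: in 05:57→06:00, out 16:00→16:00; 10 h 0 min
Sun: in 06:58→07:00, out 11:32→11:30; 4 h 30 min
Total credited: 19 h 30 min.

19.50 hours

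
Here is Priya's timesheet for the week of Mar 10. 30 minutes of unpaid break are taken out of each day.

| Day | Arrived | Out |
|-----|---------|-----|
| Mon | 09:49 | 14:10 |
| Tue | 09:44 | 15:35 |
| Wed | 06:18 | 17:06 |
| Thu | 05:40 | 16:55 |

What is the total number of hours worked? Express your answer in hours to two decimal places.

30.25 hours

Mon: 09:49–14:10 = 4 h 21 min; less 30 min break → 3 h 51 min
Tue: 09:44–15:35 = 5 h 51 min; less 30 min break → 5 h 21 min
Wed: 06:18–17:06 = 10 h 48 min; less 30 min break → 10 h 18 min
Thu: 05:40–16:55 = 11 h 15 min; less 30 min break → 10 h 45 min
Total: 3 h 51 min + 5 h 21 min + 10 h 18 min + 10 h 45 min = 30 h 15 min.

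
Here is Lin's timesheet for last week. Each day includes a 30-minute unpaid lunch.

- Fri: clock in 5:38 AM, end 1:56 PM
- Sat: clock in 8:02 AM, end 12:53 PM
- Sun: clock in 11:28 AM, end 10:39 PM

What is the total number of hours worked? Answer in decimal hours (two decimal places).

22.83 hours

Fri: 5:38 AM–1:56 PM = 8 h 18 min; less 30 min break → 7 h 48 min
Sat: 8:02 AM–12:53 PM = 4 h 51 min; less 30 min break → 4 h 21 min
Sun: 11:28 AM–10:39 PM = 11 h 11 min; less 30 min break → 10 h 41 min
Total: 7 h 48 min + 4 h 21 min + 10 h 41 min = 22 h 50 min.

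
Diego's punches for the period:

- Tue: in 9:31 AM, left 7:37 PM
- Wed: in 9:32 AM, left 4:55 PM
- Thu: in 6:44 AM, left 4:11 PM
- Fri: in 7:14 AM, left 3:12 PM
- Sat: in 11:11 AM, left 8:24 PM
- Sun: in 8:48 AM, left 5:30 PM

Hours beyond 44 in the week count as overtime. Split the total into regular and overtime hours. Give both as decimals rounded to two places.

Regular 44.00 hours, overtime 8.82 hours

Tue: 9:31 AM–7:37 PM = 10 h 6 min
Wed: 9:32 AM–4:55 PM = 7 h 23 min
Thu: 6:44 AM–4:11 PM = 9 h 27 min
Fri: 7:14 AM–3:12 PM = 7 h 58 min
Sat: 11:11 AM–8:24 PM = 9 h 13 min
Sun: 8:48 AM–5:30 PM = 8 h 42 min
Total worked: 52 h 49 min = 52.82 h.
Threshold 44 h → overtime 8 h 49 min, regular 44 h 0 min.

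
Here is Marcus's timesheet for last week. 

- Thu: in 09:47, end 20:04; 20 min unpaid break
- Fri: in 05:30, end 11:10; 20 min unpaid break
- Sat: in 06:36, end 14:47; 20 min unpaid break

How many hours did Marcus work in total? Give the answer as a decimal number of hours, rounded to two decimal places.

23.13 hours

Thu: 09:47–20:04 = 10 h 17 min; less 20 min break → 9 h 57 min
Fri: 05:30–11:10 = 5 h 40 min; less 20 min break → 5 h 20 min
Sat: 06:36–14:47 = 8 h 11 min; less 20 min break → 7 h 51 min
Total: 9 h 57 min + 5 h 20 min + 7 h 51 min = 23 h 8 min.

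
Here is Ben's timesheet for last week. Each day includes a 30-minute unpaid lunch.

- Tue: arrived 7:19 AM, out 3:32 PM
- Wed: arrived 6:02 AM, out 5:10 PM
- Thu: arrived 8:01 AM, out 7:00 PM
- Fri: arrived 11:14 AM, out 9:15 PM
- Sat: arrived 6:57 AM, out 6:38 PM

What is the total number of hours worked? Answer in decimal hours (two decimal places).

49.53 hours

Tue: 7:19 AM–3:32 PM = 8 h 13 min; less 30 min break → 7 h 43 min
Wed: 6:02 AM–5:10 PM = 11 h 8 min; less 30 min break → 10 h 38 min
Thu: 8:01 AM–7:00 PM = 10 h 59 min; less 30 min break → 10 h 29 min
Fri: 11:14 AM–9:15 PM = 10 h 1 min; less 30 min break → 9 h 31 min
Sat: 6:57 AM–6:38 PM = 11 h 41 min; less 30 min break → 11 h 11 min
Total: 7 h 43 min + 10 h 38 min + 10 h 29 min + 9 h 31 min + 11 h 11 min = 49 h 32 min.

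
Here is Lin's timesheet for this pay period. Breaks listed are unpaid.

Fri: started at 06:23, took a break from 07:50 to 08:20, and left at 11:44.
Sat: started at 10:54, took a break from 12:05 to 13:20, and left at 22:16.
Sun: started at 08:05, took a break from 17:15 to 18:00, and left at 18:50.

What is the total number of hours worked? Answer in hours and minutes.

Fri: 06:23–11:44 = 5 h 21 min; less 30 min break → 4 h 51 min
Sat: 10:54–22:16 = 11 h 22 min; less 75 min break → 10 h 7 min
Sun: 08:05–18:50 = 10 h 45 min; less 45 min break → 10 h 0 min
Total: 4 h 51 min + 10 h 7 min + 10 h 0 min = 24 h 58 min.

24 h 58 min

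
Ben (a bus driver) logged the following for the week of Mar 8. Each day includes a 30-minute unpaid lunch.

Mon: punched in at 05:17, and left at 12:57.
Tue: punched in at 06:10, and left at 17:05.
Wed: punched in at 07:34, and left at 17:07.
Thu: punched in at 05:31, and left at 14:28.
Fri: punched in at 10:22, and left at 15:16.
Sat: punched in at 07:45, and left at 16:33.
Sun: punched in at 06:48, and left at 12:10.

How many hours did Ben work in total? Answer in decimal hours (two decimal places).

52.65 hours

Mon: 05:17–12:57 = 7 h 40 min; less 30 min break → 7 h 10 min
Tue: 06:10–17:05 = 10 h 55 min; less 30 min break → 10 h 25 min
Wed: 07:34–17:07 = 9 h 33 min; less 30 min break → 9 h 3 min
Thu: 05:31–14:28 = 8 h 57 min; less 30 min break → 8 h 27 min
Fri: 10:22–15:16 = 4 h 54 min; less 30 min break → 4 h 24 min
Sat: 07:45–16:33 = 8 h 48 min; less 30 min break → 8 h 18 min
Sun: 06:48–12:10 = 5 h 22 min; less 30 min break → 4 h 52 min
Total: 7 h 10 min + 10 h 25 min + 9 h 3 min + 8 h 27 min + 4 h 24 min + 8 h 18 min + 4 h 52 min = 52 h 39 min.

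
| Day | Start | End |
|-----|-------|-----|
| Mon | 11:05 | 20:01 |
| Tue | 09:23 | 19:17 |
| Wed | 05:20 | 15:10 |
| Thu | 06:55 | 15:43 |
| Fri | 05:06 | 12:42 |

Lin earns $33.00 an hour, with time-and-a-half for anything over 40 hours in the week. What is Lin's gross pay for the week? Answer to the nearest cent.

Mon: 11:05–20:01 = 8 h 56 min
Tue: 09:23–19:17 = 9 h 54 min
Wed: 05:20–15:10 = 9 h 50 min
Thu: 06:55–15:43 = 8 h 48 min
Fri: 05:06–12:42 = 7 h 36 min
Total worked: 45 h 4 min = 2704 min.
Regular 40 h 0 min = 2400 min at $33.00/h; overtime 5 h 4 min = 304 min at $49.50/h.
Pay = (2400 × $33.00 + 304 × $49.50) ÷ 60 = $1570.80.

$1570.80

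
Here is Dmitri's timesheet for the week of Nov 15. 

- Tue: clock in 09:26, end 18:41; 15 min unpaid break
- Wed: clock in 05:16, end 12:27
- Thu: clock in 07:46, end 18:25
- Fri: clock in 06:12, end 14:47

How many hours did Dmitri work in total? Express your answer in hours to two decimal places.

35.42 hours

Tue: 09:26–18:41 = 9 h 15 min; less 15 min break → 9 h 0 min
Wed: 05:16–12:27 = 7 h 11 min
Thu: 07:46–18:25 = 10 h 39 min
Fri: 06:12–14:47 = 8 h 35 min
Total: 9 h 0 min + 7 h 11 min + 10 h 39 min + 8 h 35 min = 35 h 25 min.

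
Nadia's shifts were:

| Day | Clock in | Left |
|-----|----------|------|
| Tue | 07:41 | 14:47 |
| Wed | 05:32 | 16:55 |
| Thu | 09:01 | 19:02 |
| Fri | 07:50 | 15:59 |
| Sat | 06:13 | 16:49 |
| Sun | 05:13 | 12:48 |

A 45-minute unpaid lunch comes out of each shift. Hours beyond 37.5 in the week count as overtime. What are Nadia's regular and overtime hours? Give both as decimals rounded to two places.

Tue: 07:41–14:47 = 7 h 6 min; less 45 min break → 6 h 21 min
Wed: 05:32–16:55 = 11 h 23 min; less 45 min break → 10 h 38 min
Thu: 09:01–19:02 = 10 h 1 min; less 45 min break → 9 h 16 min
Fri: 07:50–15:59 = 8 h 9 min; less 45 min break → 7 h 24 min
Sat: 06:13–16:49 = 10 h 36 min; less 45 min break → 9 h 51 min
Sun: 05:13–12:48 = 7 h 35 min; less 45 min break → 6 h 50 min
Total worked: 50 h 20 min = 50.33 h.
Threshold 37.5 h → overtime 12 h 50 min, regular 37 h 30 min.

Regular 37.50 hours, overtime 12.83 hours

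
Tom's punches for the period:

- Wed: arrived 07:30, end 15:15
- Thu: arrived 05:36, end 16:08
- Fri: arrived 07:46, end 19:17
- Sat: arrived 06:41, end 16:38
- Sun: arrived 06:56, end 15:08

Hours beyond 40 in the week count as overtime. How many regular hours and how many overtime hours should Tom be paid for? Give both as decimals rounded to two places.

Wed: 07:30–15:15 = 7 h 45 min
Thu: 05:36–16:08 = 10 h 32 min
Fri: 07:46–19:17 = 11 h 31 min
Sat: 06:41–16:38 = 9 h 57 min
Sun: 06:56–15:08 = 8 h 12 min
Total worked: 47 h 57 min = 47.95 h.
Threshold 40 h → overtime 7 h 57 min, regular 40 h 0 min.

Regular 40.00 hours, overtime 7.95 hours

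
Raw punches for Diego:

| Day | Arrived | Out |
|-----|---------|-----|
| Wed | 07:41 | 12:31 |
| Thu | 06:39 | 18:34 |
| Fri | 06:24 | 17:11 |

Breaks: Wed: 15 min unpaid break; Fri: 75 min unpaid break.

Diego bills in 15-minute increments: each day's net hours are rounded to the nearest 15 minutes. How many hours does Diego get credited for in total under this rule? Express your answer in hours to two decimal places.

Wed: 07:41–12:31 = 4 h 50 min − 15 min = 4 h 35 min → rounds to 4 h 30 min
Thu: 06:39–18:34 = 11 h 55 min → rounds to 12 h 0 min
Fri: 06:24–17:11 = 10 h 47 min − 75 min = 9 h 32 min → rounds to 9 h 30 min
Total credited: 26 h 0 min.

26.00 hours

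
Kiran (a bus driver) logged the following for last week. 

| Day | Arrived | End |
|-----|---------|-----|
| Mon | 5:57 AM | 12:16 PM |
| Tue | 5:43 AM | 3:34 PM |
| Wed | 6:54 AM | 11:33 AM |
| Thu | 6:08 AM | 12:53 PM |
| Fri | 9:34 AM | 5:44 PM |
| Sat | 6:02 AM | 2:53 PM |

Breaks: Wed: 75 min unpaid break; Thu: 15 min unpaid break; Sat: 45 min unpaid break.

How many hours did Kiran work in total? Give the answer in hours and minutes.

42 h 20 min

Mon: 5:57 AM–12:16 PM = 6 h 19 min
Tue: 5:43 AM–3:34 PM = 9 h 51 min
Wed: 6:54 AM–11:33 AM = 4 h 39 min; less 75 min break → 3 h 24 min
Thu: 6:08 AM–12:53 PM = 6 h 45 min; less 15 min break → 6 h 30 min
Fri: 9:34 AM–5:44 PM = 8 h 10 min
Sat: 6:02 AM–2:53 PM = 8 h 51 min; less 45 min break → 8 h 6 min
Total: 6 h 19 min + 9 h 51 min + 3 h 24 min + 6 h 30 min + 8 h 10 min + 8 h 6 min = 42 h 20 min.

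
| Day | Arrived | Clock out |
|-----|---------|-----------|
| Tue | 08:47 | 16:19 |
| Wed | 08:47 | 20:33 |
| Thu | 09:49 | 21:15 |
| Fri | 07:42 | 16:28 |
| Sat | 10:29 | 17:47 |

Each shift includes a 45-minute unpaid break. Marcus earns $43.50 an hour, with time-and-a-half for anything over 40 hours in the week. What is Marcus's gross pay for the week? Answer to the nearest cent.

$1939.01

Tue: 08:47–16:19 = 7 h 32 min; less 45 min break → 6 h 47 min
Wed: 08:47–20:33 = 11 h 46 min; less 45 min break → 11 h 1 min
Thu: 09:49–21:15 = 11 h 26 min; less 45 min break → 10 h 41 min
Fri: 07:42–16:28 = 8 h 46 min; less 45 min break → 8 h 1 min
Sat: 10:29–17:47 = 7 h 18 min; less 45 min break → 6 h 33 min
Total worked: 43 h 3 min = 2583 min.
Regular 40 h 0 min = 2400 min at $43.50/h; overtime 3 h 3 min = 183 min at $65.25/h.
Pay = (2400 × $43.50 + 183 × $65.25) ÷ 60 = $1939.01.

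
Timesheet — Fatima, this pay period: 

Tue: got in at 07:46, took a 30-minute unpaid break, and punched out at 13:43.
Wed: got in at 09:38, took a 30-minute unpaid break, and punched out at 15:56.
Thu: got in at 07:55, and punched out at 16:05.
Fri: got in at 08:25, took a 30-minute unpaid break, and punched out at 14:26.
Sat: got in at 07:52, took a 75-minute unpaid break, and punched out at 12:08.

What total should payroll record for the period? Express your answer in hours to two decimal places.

Tue: 07:46–13:43 = 5 h 57 min; less 30 min break → 5 h 27 min
Wed: 09:38–15:56 = 6 h 18 min; less 30 min break → 5 h 48 min
Thu: 07:55–16:05 = 8 h 10 min
Fri: 08:25–14:26 = 6 h 1 min; less 30 min break → 5 h 31 min
Sat: 07:52–12:08 = 4 h 16 min; less 75 min break → 3 h 1 min
Total: 5 h 27 min + 5 h 48 min + 8 h 10 min + 5 h 31 min + 3 h 1 min = 27 h 57 min.

27.95 hours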